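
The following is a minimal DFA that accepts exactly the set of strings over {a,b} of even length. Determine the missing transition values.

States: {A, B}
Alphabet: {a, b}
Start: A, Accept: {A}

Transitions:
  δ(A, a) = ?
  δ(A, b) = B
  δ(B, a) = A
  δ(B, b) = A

From the language and accept set, identify what each state tracks — A: even length so far; B: odd length so far.
Each missing δ(q, a) is the state matching the new tracked value after reading a.
δ(A, a) = B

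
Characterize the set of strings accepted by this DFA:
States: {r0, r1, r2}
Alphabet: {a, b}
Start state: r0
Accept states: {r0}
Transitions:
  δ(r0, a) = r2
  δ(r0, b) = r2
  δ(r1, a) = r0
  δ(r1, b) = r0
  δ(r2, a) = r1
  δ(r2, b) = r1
Testing a few strings:
  'a' → reject
  'bbaa' → reject
  'ba' → reject
  'bb' → reject
State roles: r0=length ≡ 0 (mod 3); r1=length ≡ 2 (mod 3); r2=length ≡ 1 (mod 3)
All strings over {a,b} whose length is a multiple of 3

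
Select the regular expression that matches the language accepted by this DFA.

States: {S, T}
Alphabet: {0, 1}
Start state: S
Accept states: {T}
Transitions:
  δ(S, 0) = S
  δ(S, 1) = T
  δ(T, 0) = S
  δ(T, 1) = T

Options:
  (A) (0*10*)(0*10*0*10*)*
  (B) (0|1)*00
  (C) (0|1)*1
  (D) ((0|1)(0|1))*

Check each option against the DFA on short strings; one disagreement eliminates an option:
  (A) (0*10*)(0*10*0*10*)*: on '10' the DFA goes S → T → S and rejects (S ∉ Accept), but the regex matches it → eliminate
  (B) (0|1)*00: on '1' the DFA goes S → T and accepts (T ∈ Accept), but the regex does not match it → eliminate
  (C) (0|1)*1: agrees with the DFA on every string of length ≤ 6
  (D) ((0|1)(0|1))*: on ε the DFA stays in S and rejects (S ∉ Accept), but the regex matches it → eliminate
Only (C) is consistent with the DFA.
(C) (0|1)*1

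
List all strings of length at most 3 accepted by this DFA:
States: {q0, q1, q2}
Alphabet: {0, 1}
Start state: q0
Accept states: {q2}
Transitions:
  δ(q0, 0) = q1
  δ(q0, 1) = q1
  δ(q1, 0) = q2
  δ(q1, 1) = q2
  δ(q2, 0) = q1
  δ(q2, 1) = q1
00, 01, 10, 11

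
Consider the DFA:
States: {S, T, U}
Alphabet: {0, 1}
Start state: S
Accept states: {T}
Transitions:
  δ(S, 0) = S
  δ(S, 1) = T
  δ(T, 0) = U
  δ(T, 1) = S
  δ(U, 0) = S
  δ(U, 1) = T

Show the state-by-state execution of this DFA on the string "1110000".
read '1': S → T
  read '1': T → S
  read '1': S → T
  read '0': T → U
  read '0': U → S
  read '0': S → S
  read '0': S → S
S -> T -> S -> T -> U -> S -> S -> S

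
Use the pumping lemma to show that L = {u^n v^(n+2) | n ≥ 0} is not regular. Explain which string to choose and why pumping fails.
Assume L is regular with pumping length p. Idea: pumping the u-block breaks the fixed offset of 2.
Choose s = u^p v^(p+2) ∈ L. By the pumping lemma, s = xyz with |xy| ≤ p, |y| > 0, so y = u^k with k ≥ 1. Then xy²z = u^(p+k) v^(p+2). For this to be in L we would need p+2 = (p+k)+2, i.e. k = 0, contradicting k ≥ 1. So xy²z ∉ L.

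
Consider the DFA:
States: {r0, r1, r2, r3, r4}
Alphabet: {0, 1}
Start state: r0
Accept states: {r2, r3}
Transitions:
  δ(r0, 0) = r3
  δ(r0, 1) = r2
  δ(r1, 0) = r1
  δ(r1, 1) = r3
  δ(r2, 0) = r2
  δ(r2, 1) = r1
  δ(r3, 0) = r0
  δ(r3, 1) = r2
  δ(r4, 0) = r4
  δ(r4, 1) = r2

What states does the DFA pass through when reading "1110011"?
read '1': r0 → r2
  read '1': r2 → r1
  read '1': r1 → r3
  read '0': r3 → r0
  read '0': r0 → r3
  read '1': r3 → r2
  read '1': r2 → r1
r0 -> r2 -> r1 -> r3 -> r0 -> r3 -> r2 -> r1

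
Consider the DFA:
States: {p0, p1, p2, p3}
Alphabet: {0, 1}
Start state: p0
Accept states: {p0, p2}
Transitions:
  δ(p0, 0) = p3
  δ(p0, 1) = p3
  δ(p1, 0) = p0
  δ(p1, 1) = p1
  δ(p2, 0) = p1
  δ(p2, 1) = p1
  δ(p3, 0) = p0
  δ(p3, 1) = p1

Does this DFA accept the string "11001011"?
Processing string "11001011":
  p0 --1--> p3
  p3 --1--> p1
  p1 --0--> p0
  p0 --0--> p3
  p3 --1--> p1
  p1 --0--> p0
  p0 --1--> p3
  p3 --1--> p1
Final state: p1
Accept states: {p0, p2}
No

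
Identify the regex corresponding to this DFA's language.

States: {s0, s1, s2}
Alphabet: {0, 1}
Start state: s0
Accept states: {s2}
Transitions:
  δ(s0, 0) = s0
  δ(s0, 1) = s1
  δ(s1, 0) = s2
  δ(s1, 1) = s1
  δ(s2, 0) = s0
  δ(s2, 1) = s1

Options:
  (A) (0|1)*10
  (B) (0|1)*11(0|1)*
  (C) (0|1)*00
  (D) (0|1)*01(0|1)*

Check each option against the DFA on short strings; one disagreement eliminates an option:
  (A) (0|1)*10: agrees with the DFA on every string of length ≤ 6
  (B) (0|1)*11(0|1)*: on '10' the DFA goes s0 → s1 → s2 and accepts (s2 ∈ Accept), but the regex does not match it → eliminate
  (C) (0|1)*00: on '00' the DFA goes s0 → s0 → s0 and rejects (s0 ∉ Accept), but the regex matches it → eliminate
  (D) (0|1)*01(0|1)*: on '01' the DFA goes s0 → s0 → s1 and rejects (s1 ∉ Accept), but the regex matches it → eliminate
Only (A) is consistent with the DFA.
(A) (0|1)*10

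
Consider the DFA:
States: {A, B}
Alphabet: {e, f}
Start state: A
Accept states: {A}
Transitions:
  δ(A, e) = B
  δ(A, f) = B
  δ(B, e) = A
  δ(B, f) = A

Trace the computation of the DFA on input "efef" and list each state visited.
read 'e': A → B
  read 'f': B → A
  read 'e': A → B
  read 'f': B → A
A -> B -> A -> B -> A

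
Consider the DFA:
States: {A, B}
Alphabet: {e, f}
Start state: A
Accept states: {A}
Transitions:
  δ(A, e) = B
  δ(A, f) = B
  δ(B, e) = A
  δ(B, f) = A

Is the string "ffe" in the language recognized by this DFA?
Processing string "ffe":
  A --f--> B
  B --f--> A
  A --e--> B
Final state: B
Accept states: {A}
No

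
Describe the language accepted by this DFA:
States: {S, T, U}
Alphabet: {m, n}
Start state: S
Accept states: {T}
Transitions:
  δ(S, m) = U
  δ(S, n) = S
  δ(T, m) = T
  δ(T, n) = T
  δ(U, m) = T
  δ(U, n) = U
Testing a few strings:
  'm' → reject
  'mnn' → reject
  'n' → reject
  'mn' → reject
State roles: S=zero m's seen; T=≥ two m's seen; U=one m seen
All strings over {m,n} containing at least two m's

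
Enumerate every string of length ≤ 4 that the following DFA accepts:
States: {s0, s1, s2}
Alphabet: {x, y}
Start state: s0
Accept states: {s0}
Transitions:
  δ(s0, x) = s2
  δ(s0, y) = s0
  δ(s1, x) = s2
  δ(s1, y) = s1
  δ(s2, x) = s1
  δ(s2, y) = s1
ε, y, yy, yyy, yyyy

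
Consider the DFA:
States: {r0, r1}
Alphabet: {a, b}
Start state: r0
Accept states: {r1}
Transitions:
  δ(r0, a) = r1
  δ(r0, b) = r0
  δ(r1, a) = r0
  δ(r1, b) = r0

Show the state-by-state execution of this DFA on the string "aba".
read 'a': r0 → r1
  read 'b': r1 → r0
  read 'a': r0 → r1
r0 -> r1 -> r0 -> r1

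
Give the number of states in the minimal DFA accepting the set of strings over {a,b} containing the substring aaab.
By Myhill–Nerode, count the distinguishable equivalence classes: 5 classes — one per longest suffix of the input that is a prefix of 'aaab' (lengths 0 through 3), plus an absorbing 'already seen aaab' class.
5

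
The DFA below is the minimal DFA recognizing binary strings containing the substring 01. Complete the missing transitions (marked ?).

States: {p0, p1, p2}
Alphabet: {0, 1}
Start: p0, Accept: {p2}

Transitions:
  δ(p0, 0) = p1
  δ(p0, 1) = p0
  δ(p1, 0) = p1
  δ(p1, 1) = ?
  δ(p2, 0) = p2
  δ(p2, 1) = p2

From the language and accept set, identify what each state tracks — p0: no 0 seen yet; p1: seen a 0, waiting for 1; p2: substring 01 seen.
Each missing δ(q, a) is the state matching the new tracked value after reading a.
δ(p1, 1) = p2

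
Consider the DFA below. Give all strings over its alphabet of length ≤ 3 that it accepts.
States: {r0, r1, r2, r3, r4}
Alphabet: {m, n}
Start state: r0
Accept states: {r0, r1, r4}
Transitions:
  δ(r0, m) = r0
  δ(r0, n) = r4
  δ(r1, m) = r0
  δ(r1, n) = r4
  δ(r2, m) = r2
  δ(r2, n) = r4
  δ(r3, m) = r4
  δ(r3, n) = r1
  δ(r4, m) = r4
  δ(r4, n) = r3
ε, m, n, mm, mn, nm, mmm, mmn, mnm, nmm, nnm, nnn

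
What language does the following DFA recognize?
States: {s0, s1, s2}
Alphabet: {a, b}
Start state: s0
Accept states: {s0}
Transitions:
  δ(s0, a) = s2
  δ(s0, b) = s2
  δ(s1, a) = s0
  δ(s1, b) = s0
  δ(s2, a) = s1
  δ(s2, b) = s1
Testing a few strings:
  'a' → reject
  'baa' → accept
  'babb' → reject
  'aab' → accept
State roles: s0=length ≡ 0 (mod 3); s1=length ≡ 2 (mod 3); s2=length ≡ 1 (mod 3)
All strings over {a,b} whose length is a multiple of 3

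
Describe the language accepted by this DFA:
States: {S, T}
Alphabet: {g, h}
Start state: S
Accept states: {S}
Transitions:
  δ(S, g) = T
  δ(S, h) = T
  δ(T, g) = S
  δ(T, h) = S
Testing a few strings:
  'ghh' → reject
  'hhg' → reject
  'hgh' → reject
  'hgg' → reject
State roles: S=even length so far; T=odd length so far
All strings over {g,h} of even length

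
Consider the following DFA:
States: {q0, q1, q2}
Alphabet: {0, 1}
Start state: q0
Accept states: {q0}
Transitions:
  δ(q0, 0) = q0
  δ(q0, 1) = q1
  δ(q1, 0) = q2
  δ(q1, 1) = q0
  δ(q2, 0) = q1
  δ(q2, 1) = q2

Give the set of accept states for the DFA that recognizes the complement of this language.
Complement accept states = All states \ Original accept states
= {q0, q1, q2} \ {q0}
{q1, q2}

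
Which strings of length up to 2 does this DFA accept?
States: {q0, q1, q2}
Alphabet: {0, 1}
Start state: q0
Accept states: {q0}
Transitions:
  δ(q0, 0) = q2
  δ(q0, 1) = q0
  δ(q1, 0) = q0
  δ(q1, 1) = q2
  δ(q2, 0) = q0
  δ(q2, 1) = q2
ε, 1, 00, 11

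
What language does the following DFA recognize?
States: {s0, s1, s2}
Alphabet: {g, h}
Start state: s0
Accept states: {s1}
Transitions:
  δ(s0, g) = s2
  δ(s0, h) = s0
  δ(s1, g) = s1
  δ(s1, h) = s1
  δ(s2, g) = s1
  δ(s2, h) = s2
Testing a few strings:
  'hh' → reject
  'gh' → reject
  'g' → reject
  'gghh' → accept
State roles: s0=zero g's seen; s1=≥ two g's seen; s2=one g seen
All strings over {g,h} containing at least two g's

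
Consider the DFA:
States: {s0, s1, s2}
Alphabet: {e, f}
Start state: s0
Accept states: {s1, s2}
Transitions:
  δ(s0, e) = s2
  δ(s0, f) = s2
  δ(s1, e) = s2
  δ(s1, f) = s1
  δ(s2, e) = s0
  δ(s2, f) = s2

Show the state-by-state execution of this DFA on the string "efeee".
read 'e': s0 → s2
  read 'f': s2 → s2
  read 'e': s2 → s0
  read 'e': s0 → s2
  read 'e': s2 → s0
s0 -> s2 -> s2 -> s0 -> s2 -> s0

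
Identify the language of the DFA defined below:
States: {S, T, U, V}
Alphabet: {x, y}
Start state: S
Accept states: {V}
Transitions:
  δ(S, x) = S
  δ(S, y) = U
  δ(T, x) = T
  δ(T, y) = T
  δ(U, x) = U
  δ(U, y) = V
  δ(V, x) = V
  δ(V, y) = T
Testing a few strings:
  'yx' → reject
  'yyxy' → reject
  'yy' → accept
  'xx' → reject
State roles: S=zero y's; T=≥ three y's (dead); U=one y; V=two y's
All strings over {x,y} containing exactly two y's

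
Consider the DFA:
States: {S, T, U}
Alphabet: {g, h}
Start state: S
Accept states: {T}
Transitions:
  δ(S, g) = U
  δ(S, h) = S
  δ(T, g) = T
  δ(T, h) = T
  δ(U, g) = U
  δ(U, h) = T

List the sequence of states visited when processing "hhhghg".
read 'h': S → S
  read 'h': S → S
  read 'h': S → S
  read 'g': S → U
  read 'h': U → T
  read 'g': T → T
S -> S -> S -> S -> U -> T -> T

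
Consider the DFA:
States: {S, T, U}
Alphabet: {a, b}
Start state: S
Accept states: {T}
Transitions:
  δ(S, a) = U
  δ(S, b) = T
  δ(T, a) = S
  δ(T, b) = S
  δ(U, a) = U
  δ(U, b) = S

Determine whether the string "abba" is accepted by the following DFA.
Processing string "abba":
  S --a--> U
  U --b--> S
  S --b--> T
  T --a--> S
Final state: S
Accept states: {T}
No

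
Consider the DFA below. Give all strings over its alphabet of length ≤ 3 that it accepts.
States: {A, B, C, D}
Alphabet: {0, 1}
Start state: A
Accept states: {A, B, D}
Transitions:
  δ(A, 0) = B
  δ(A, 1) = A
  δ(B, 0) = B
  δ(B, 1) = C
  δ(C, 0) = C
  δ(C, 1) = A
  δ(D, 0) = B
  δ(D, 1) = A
ε, 0, 1, 00, 10, 11, 000, 011, 100, 110, 111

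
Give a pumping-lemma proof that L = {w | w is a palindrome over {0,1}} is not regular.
Assume L is regular with pumping length p. Idea: pumping the leading 0-block breaks the symmetry.
Choose s = 0^p 1 0^p (a palindrome of length 2p+1 ≥ p). By the pumping lemma, s = xyz with |xy| ≤ p, |y| > 0, so y = 0^k with k > 0 (xy lies entirely in the first 0^p). Then xy²z = 0^(p+k) 1 0^p, which is not a palindrome since p+k ≠ p.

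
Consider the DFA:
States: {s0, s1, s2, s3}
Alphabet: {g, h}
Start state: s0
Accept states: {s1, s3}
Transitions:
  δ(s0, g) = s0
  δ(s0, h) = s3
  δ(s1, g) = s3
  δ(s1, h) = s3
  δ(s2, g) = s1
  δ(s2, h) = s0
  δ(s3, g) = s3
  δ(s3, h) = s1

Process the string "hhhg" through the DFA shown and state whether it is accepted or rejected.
Processing string "hhhg":
  s0 --h--> s3
  s3 --h--> s1
  s1 --h--> s3
  s3 --g--> s3
Final state: s3
Accept states: {s1, s3}
Yes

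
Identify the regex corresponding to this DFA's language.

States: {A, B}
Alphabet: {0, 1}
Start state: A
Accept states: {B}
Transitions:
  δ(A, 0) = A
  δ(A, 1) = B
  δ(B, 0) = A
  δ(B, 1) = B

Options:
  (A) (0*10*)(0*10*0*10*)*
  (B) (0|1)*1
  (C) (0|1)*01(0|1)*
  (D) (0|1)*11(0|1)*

Check each option against the DFA on short strings; one disagreement eliminates an option:
  (A) (0*10*)(0*10*0*10*)*: on '10' the DFA goes A → B → A and rejects (A ∉ Accept), but the regex matches it → eliminate
  (B) (0|1)*1: agrees with the DFA on every string of length ≤ 6
  (C) (0|1)*01(0|1)*: on '1' the DFA goes A → B and accepts (B ∈ Accept), but the regex does not match it → eliminate
  (D) (0|1)*11(0|1)*: on '1' the DFA goes A → B and accepts (B ∈ Accept), but the regex does not match it → eliminate
Only (B) is consistent with the DFA.
(B) (0|1)*1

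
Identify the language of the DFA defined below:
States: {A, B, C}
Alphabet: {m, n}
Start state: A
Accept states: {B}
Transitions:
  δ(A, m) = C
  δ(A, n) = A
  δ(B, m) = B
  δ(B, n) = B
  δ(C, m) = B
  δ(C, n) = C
Testing a few strings:
  'mn' → reject
  'm' → reject
  'nnmn' → reject
  'mmn' → accept
State roles: A=zero m's seen; B=≥ two m's seen; C=one m seen
All strings over {m,n} containing at least two m's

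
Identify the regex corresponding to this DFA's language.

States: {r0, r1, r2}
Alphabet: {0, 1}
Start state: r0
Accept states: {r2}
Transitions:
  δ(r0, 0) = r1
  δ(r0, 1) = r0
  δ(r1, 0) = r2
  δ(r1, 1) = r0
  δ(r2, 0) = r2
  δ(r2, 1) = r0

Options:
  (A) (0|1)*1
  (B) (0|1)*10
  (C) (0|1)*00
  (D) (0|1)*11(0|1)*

Check each option against the DFA on short strings; one disagreement eliminates an option:
  (A) (0|1)*1: on '1' the DFA goes r0 → r0 and rejects (r0 ∉ Accept), but the regex matches it → eliminate
  (B) (0|1)*10: on '00' the DFA goes r0 → r1 → r2 and accepts (r2 ∈ Accept), but the regex does not match it → eliminate
  (C) (0|1)*00: agrees with the DFA on every string of length ≤ 6
  (D) (0|1)*11(0|1)*: on '00' the DFA goes r0 → r1 → r2 and accepts (r2 ∈ Accept), but the regex does not match it → eliminate
Only (C) is consistent with the DFA.
(C) (0|1)*00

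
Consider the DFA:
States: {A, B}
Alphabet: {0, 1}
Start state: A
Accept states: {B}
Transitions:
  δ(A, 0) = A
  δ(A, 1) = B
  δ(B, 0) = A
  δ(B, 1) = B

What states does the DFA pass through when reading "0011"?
read '0': A → A
  read '0': A → A
  read '1': A → B
  read '1': B → B
A -> A -> A -> B -> B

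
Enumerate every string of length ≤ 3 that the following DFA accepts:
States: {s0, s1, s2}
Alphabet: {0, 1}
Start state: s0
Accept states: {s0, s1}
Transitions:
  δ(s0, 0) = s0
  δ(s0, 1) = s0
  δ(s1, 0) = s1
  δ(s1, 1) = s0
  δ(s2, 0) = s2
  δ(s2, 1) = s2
ε, 0, 1, 00, 01, 10, 11, 000, 001, 010, 011, 100, 101, 110, 111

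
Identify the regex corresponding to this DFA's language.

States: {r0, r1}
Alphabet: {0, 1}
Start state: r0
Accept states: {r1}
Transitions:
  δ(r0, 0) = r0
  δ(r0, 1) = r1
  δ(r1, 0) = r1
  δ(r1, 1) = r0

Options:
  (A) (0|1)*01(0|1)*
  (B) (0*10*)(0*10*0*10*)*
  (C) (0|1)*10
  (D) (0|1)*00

Check each option against the DFA on short strings; one disagreement eliminates an option:
  (A) (0|1)*01(0|1)*: on '1' the DFA goes r0 → r1 and accepts (r1 ∈ Accept), but the regex does not match it → eliminate
  (B) (0*10*)(0*10*0*10*)*: agrees with the DFA on every string of length ≤ 6
  (C) (0|1)*10: on '1' the DFA goes r0 → r1 and accepts (r1 ∈ Accept), but the regex does not match it → eliminate
  (D) (0|1)*00: on '1' the DFA goes r0 → r1 and accepts (r1 ∈ Accept), but the regex does not match it → eliminate
Only (B) is consistent with the DFA.
(B) (0*10*)(0*10*0*10*)*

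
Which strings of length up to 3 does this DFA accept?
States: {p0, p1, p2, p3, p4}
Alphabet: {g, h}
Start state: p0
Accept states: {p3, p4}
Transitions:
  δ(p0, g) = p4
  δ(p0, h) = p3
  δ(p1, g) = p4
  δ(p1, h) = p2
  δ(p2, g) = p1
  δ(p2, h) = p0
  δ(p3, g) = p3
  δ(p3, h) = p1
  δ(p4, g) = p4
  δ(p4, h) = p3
g, h, gg, gh, hg, ggg, ggh, ghg, hgg, hhg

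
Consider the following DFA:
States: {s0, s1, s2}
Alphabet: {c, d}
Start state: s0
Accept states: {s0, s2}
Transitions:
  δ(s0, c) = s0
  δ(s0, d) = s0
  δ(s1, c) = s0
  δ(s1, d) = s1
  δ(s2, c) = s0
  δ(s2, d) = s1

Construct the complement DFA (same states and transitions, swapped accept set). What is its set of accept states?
Complement accept states = All states \ Original accept states
= {s0, s1, s2} \ {s0, s2}
{s1}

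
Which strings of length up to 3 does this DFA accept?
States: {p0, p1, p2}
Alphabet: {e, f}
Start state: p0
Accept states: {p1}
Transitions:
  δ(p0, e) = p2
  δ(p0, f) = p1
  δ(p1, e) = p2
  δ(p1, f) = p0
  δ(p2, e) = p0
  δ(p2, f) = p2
f, eef, fff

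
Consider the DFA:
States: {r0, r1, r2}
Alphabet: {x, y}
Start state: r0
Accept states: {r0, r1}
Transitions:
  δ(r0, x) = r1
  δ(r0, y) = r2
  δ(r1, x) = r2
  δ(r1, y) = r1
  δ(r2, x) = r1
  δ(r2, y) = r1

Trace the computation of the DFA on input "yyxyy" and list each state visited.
read 'y': r0 → r2
  read 'y': r2 → r1
  read 'x': r1 → r2
  read 'y': r2 → r1
  read 'y': r1 → r1
r0 -> r2 -> r1 -> r2 -> r1 -> r1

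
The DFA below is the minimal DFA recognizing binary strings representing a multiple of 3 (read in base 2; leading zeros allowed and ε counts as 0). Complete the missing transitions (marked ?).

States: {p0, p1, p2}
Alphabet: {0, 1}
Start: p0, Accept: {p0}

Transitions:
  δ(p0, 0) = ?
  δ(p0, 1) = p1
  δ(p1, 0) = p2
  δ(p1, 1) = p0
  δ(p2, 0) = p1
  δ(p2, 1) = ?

From the language and accept set, identify what each state tracks — p0: value ≡ 0 (mod 3); p1: value ≡ 1 (mod 3); p2: value ≡ 2 (mod 3).
Each missing δ(q, a) is the state matching the new tracked value after reading a.
δ(p0, 0) = p0; δ(p2, 1) = p2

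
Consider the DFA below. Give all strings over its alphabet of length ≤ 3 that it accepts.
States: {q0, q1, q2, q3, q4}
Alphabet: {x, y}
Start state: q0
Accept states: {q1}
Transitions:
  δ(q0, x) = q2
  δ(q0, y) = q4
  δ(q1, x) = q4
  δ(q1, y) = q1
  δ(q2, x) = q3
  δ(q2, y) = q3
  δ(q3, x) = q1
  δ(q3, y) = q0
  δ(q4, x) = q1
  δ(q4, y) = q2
yx, xxx, xyx, yxy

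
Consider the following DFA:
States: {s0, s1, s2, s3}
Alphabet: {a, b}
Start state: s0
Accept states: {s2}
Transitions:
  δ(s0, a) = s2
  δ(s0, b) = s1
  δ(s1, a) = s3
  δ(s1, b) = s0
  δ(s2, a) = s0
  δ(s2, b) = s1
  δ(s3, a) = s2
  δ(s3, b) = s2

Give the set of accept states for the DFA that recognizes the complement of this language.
Complement accept states = All states \ Original accept states
= {s0, s1, s2, s3} \ {s2}
{s0, s1, s3}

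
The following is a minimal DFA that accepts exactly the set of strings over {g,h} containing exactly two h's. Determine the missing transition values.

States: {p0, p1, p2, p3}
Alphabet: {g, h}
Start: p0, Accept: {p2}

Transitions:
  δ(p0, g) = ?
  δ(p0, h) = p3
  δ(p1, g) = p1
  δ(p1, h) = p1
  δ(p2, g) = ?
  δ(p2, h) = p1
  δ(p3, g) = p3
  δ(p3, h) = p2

From the language and accept set, identify what each state tracks — p0: zero h's; p1: ≥ three h's (dead); p2: two h's; p3: one h.
Each missing δ(q, a) is the state matching the new tracked value after reading a.
δ(p0, g) = p0; δ(p2, g) = p2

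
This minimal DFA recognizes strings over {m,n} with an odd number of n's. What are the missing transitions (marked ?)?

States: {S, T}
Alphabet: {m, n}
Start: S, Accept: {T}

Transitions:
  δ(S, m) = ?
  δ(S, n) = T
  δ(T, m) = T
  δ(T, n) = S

From the language and accept set, identify what each state tracks — S: even number of n's so far; T: odd number of n's so far.
Each missing δ(q, a) is the state matching the new tracked value after reading a.
δ(S, m) = S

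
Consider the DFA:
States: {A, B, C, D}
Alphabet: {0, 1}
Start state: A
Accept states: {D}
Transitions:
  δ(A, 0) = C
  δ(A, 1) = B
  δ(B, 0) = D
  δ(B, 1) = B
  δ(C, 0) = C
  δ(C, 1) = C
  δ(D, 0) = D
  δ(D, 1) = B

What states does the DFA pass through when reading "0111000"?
read '0': A → C
  read '1': C → C
  read '1': C → C
  read '1': C → C
  read '0': C → C
  read '0': C → C
  read '0': C → C
A -> C -> C -> C -> C -> C -> C -> C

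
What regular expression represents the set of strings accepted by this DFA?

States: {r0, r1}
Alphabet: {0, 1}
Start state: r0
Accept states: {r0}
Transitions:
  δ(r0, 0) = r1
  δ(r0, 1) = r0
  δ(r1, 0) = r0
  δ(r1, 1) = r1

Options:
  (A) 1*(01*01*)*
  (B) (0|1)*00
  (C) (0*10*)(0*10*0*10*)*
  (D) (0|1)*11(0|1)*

Check each option against the DFA on short strings; one disagreement eliminates an option:
  (A) 1*(01*01*)*: agrees with the DFA on every string of length ≤ 6
  (B) (0|1)*00: on ε the DFA stays in r0 and accepts (r0 ∈ Accept), but the regex does not match it → eliminate
  (C) (0*10*)(0*10*0*10*)*: on ε the DFA stays in r0 and accepts (r0 ∈ Accept), but the regex does not match it → eliminate
  (D) (0|1)*11(0|1)*: on ε the DFA stays in r0 and accepts (r0 ∈ Accept), but the regex does not match it → eliminate
Only (A) is consistent with the DFA.
(A) 1*(01*01*)*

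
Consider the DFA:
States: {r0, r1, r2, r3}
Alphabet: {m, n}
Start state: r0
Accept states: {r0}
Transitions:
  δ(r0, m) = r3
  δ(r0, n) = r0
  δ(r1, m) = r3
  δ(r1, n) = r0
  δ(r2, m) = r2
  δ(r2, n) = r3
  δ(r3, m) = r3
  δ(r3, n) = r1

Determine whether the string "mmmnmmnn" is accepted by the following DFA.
Processing string "mmmnmmnn":
  r0 --m--> r3
  r3 --m--> r3
  r3 --m--> r3
  r3 --n--> r1
  r1 --m--> r3
  r3 --m--> r3
  r3 --n--> r1
  r1 --n--> r0
Final state: r0
Accept states: {r0}
Yes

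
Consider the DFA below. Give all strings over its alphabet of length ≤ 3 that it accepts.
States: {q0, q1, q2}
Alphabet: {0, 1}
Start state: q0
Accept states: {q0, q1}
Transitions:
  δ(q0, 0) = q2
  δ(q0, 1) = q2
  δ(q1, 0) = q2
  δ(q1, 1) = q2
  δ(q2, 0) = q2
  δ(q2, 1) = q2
ε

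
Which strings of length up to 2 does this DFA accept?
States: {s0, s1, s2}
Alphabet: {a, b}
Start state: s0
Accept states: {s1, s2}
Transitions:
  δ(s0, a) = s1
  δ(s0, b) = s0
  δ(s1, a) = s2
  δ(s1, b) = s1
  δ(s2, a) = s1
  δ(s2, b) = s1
a, aa, ab, ba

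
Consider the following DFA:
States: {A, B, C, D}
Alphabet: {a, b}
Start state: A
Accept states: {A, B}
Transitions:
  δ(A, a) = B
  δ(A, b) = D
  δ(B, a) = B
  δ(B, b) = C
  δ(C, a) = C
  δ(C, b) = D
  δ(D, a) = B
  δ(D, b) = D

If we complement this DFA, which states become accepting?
Complement accept states = All states \ Original accept states
= {A, B, C, D} \ {A, B}
{C, D}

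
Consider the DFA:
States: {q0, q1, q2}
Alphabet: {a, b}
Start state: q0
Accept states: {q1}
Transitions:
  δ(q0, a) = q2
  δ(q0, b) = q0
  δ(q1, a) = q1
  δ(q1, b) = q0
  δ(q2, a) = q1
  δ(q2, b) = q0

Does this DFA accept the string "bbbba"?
Processing string "bbbba":
  q0 --b--> q0
  q0 --b--> q0
  q0 --b--> q0
  q0 --b--> q0
  q0 --a--> q2
Final state: q2
Accept states: {q1}
No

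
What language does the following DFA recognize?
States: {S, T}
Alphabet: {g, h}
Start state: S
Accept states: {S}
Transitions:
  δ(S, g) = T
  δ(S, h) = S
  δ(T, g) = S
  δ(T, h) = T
Testing a few strings:
  'h' → accept
  'g' → reject
  'gh' → reject
  'ggh' → accept
State roles: S=even number of g's so far; T=odd number of g's so far
All strings over {g,h} with an even number of g's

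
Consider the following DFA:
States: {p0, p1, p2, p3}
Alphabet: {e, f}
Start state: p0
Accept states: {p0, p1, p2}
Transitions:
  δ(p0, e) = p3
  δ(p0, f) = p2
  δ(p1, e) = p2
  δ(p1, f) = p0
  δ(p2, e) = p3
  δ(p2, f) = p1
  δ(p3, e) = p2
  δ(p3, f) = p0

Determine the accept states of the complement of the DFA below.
Complement accept states = All states \ Original accept states
= {p0, p1, p2, p3} \ {p0, p1, p2}
{p3}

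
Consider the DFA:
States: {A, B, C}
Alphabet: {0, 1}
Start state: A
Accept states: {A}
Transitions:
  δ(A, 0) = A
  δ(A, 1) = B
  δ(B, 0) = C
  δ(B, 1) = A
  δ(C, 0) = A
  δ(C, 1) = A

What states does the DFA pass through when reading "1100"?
read '1': A → B
  read '1': B → A
  read '0': A → A
  read '0': A → A
A -> B -> A -> A -> A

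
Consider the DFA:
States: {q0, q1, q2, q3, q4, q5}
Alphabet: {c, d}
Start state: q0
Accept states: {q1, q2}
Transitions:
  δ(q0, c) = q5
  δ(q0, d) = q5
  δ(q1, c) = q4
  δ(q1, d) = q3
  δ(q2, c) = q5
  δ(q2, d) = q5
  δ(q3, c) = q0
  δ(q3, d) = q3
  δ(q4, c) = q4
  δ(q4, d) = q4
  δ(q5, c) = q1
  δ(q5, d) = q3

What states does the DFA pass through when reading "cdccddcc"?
read 'c': q0 → q5
  read 'd': q5 → q3
  read 'c': q3 → q0
  read 'c': q0 → q5
  read 'd': q5 → q3
  read 'd': q3 → q3
  read 'c': q3 → q0
  read 'c': q0 → q5
q0 -> q5 -> q3 -> q0 -> q5 -> q3 -> q3 -> q0 -> q5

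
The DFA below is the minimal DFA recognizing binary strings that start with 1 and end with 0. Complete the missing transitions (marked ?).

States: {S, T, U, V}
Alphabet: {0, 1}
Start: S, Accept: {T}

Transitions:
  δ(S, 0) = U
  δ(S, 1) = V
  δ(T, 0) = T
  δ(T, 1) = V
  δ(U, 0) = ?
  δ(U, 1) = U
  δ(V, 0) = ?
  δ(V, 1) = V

From the language and accept set, identify what each state tracks — S: no input read; T: started with 1, last symbol 0; U: started with 0 (dead); V: started with 1, last symbol 1.
Each missing δ(q, a) is the state matching the new tracked value after reading a.
δ(U, 0) = U; δ(V, 0) = T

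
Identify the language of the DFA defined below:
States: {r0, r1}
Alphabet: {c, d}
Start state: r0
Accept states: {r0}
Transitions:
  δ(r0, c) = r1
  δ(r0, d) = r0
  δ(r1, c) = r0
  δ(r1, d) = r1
Testing a few strings:
  'ddc' → reject
  'c' → reject
  'dcd' → reject
  'dcc' → accept
State roles: r0=even number of c's so far; r1=odd number of c's so far
All strings over {c,d} with an even number of c's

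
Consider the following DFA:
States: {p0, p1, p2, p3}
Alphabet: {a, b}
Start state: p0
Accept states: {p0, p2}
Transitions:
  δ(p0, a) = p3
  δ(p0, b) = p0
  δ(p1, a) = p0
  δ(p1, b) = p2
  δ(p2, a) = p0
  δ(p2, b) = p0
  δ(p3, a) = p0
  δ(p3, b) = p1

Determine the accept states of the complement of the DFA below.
Complement accept states = All states \ Original accept states
= {p0, p1, p2, p3} \ {p0, p2}
{p1, p3}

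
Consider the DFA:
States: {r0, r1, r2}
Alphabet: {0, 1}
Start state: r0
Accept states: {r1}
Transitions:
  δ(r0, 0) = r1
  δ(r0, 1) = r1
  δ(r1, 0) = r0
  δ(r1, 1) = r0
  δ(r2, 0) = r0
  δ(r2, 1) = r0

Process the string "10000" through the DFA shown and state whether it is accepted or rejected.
Processing string "10000":
  r0 --1--> r1
  r1 --0--> r0
  r0 --0--> r1
  r1 --0--> r0
  r0 --0--> r1
Final state: r1
Accept states: {r1}
Yes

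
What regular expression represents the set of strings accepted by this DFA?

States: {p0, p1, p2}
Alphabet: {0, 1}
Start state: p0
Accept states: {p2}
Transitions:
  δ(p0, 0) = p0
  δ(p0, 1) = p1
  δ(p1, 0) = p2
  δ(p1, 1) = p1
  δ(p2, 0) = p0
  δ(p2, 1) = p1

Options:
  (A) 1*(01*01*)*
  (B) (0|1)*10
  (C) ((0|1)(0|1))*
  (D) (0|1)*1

Check each option against the DFA on short strings; one disagreement eliminates an option:
  (A) 1*(01*01*)*: on ε the DFA stays in p0 and rejects (p0 ∉ Accept), but the regex matches it → eliminate
  (B) (0|1)*10: agrees with the DFA on every string of length ≤ 6
  (C) ((0|1)(0|1))*: on ε the DFA stays in p0 and rejects (p0 ∉ Accept), but the regex matches it → eliminate
  (D) (0|1)*1: on '1' the DFA goes p0 → p1 and rejects (p1 ∉ Accept), but the regex matches it → eliminate
Only (B) is consistent with the DFA.
(B) (0|1)*10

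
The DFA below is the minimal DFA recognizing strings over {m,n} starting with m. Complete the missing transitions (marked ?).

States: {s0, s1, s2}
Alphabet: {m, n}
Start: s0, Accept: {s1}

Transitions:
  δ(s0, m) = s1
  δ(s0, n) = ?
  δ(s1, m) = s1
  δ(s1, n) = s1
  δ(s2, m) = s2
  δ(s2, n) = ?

From the language and accept set, identify what each state tracks — s0: no input read; s1: started with m; s2: started with n (dead).
Each missing δ(q, a) is the state matching the new tracked value after reading a.
δ(s0, n) = s2; δ(s2, n) = s2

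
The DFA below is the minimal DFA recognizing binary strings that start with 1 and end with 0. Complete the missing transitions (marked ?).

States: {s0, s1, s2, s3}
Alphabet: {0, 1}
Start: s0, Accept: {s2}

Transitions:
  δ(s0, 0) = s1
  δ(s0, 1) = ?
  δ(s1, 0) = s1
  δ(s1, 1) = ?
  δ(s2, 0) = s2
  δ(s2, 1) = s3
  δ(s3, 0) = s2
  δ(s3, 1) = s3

From the language and accept set, identify what each state tracks — s0: no input read; s1: started with 0 (dead); s2: started with 1, last symbol 0; s3: started with 1, last symbol 1.
Each missing δ(q, a) is the state matching the new tracked value after reading a.
δ(s0, 1) = s3; δ(s1, 1) = s1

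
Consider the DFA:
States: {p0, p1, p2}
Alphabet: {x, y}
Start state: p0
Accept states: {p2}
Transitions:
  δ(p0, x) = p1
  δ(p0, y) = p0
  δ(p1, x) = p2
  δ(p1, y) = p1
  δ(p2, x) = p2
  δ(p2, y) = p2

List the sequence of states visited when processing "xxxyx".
read 'x': p0 → p1
  read 'x': p1 → p2
  read 'x': p2 → p2
  read 'y': p2 → p2
  read 'x': p2 → p2
p0 -> p1 -> p2 -> p2 -> p2 -> p2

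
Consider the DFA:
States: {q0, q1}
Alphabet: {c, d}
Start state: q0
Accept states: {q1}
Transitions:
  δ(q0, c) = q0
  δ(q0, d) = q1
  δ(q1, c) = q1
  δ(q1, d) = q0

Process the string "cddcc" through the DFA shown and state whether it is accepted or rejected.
Processing string "cddcc":
  q0 --c--> q0
  q0 --d--> q1
  q1 --d--> q0
  q0 --c--> q0
  q0 --c--> q0
Final state: q0
Accept states: {q1}
No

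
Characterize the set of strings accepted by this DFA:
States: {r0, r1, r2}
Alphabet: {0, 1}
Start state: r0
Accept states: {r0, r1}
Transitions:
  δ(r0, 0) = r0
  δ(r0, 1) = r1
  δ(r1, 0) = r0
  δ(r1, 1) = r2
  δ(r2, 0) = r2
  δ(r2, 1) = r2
Testing a few strings:
  '011' → reject
  '1' → accept
  '0010' → accept
  '01' → accept
State roles: r0=last symbol not 1 (ok); r1=last symbol 1 (ok); r2=saw 11 (dead)
All binary strings with no two consecutive 1's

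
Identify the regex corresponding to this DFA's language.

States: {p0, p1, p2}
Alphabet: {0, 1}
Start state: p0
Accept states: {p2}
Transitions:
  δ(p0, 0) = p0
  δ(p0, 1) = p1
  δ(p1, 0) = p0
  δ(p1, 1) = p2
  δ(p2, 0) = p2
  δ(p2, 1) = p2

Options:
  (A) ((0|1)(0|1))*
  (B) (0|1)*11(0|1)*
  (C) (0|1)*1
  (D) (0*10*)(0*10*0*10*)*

Check each option against the DFA on short strings; one disagreement eliminates an option:
  (A) ((0|1)(0|1))*: on ε the DFA stays in p0 and rejects (p0 ∉ Accept), but the regex matches it → eliminate
  (B) (0|1)*11(0|1)*: agrees with the DFA on every string of length ≤ 6
  (C) (0|1)*1: on '1' the DFA goes p0 → p1 and rejects (p1 ∉ Accept), but the regex matches it → eliminate
  (D) (0*10*)(0*10*0*10*)*: on '1' the DFA goes p0 → p1 and rejects (p1 ∉ Accept), but the regex matches it → eliminate
Only (B) is consistent with the DFA.
(B) (0|1)*11(0|1)*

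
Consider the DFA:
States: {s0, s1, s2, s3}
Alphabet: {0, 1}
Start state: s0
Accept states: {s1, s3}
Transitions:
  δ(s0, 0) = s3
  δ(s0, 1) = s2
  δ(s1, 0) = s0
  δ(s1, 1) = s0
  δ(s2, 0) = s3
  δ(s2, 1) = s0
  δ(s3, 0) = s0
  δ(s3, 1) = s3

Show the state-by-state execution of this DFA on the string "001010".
read '0': s0 → s3
  read '0': s3 → s0
  read '1': s0 → s2
  read '0': s2 → s3
  read '1': s3 → s3
  read '0': s3 → s0
s0 -> s3 -> s0 -> s2 -> s3 -> s3 -> s0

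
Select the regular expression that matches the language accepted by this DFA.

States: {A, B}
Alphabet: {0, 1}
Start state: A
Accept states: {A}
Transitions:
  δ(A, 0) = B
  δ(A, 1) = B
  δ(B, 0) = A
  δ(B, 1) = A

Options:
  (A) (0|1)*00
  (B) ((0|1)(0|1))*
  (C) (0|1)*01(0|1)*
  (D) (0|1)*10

Check each option against the DFA on short strings; one disagreement eliminates an option:
  (A) (0|1)*00: on ε the DFA stays in A and accepts (A ∈ Accept), but the regex does not match it → eliminate
  (B) ((0|1)(0|1))*: agrees with the DFA on every string of length ≤ 6
  (C) (0|1)*01(0|1)*: on ε the DFA stays in A and accepts (A ∈ Accept), but the regex does not match it → eliminate
  (D) (0|1)*10: on ε the DFA stays in A and accepts (A ∈ Accept), but the regex does not match it → eliminate
Only (B) is consistent with the DFA.
(B) ((0|1)(0|1))*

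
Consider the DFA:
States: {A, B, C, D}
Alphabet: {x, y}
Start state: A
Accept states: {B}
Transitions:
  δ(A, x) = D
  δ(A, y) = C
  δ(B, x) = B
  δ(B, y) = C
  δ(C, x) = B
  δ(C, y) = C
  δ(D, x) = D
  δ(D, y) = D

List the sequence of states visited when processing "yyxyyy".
read 'y': A → C
  read 'y': C → C
  read 'x': C → B
  read 'y': B → C
  read 'y': C → C
  read 'y': C → C
A -> C -> C -> B -> C -> C -> C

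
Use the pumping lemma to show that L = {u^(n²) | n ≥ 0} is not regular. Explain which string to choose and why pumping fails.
Assume L is regular with pumping length p. Idea: pumping adds a fixed amount, but gaps between consecutive squares grow.
Choose s = u^(p²) (length p² ≥ p). By the pumping lemma, s = xyz with |xy| ≤ p, |y| > 0, so |y| = k with 1 ≤ k ≤ p. Then |xy²z| = p²+k. Since p² < p²+k ≤ p²+p < (p+1)², the length p²+k lies strictly between consecutive squares, so it is not a perfect square and xy²z ∉ L.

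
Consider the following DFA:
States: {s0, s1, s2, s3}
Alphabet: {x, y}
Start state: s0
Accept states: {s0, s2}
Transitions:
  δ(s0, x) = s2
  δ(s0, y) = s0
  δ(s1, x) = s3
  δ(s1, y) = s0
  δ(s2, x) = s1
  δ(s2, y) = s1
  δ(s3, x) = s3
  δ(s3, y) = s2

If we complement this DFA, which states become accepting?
Complement accept states = All states \ Original accept states
= {s0, s1, s2, s3} \ {s0, s2}
{s1, s3}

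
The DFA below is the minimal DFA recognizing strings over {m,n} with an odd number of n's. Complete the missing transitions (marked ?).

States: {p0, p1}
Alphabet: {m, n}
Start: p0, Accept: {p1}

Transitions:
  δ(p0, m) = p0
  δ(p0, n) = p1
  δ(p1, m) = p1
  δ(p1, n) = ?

From the language and accept set, identify what each state tracks — p0: even number of n's so far; p1: odd number of n's so far.
Each missing δ(q, a) is the state matching the new tracked value after reading a.
δ(p1, n) = p0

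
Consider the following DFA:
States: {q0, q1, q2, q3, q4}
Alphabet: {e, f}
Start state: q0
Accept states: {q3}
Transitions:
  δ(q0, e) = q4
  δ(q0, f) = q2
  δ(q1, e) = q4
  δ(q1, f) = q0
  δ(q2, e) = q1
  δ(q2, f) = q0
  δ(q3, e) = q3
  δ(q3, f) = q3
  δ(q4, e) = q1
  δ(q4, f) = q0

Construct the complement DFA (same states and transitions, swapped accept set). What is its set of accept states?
Complement accept states = All states \ Original accept states
= {q0, q1, q2, q3, q4} \ {q3}
{q0, q1, q2, q4}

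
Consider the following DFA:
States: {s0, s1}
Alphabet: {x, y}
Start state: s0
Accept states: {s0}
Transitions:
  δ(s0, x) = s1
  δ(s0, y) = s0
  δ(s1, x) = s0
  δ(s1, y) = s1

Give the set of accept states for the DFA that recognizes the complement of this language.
Complement accept states = All states \ Original accept states
= {s0, s1} \ {s0}
{s1}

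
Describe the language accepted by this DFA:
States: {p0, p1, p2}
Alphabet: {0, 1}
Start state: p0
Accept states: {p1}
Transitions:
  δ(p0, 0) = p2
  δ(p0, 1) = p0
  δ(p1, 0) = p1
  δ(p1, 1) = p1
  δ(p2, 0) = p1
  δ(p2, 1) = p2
Testing a few strings:
  '10' → reject
  '000' → accept
  '1' → reject
  '0000' → accept
State roles: p0=zero 0's seen; p1=≥ two 0's seen; p2=one 0 seen
All binary strings containing at least two 0's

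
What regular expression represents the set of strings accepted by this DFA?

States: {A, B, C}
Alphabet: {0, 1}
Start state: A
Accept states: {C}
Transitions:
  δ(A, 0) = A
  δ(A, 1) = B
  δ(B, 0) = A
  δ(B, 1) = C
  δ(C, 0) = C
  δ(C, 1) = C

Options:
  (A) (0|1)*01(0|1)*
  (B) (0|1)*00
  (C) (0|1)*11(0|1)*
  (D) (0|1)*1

Check each option against the DFA on short strings; one disagreement eliminates an option:
  (A) (0|1)*01(0|1)*: on '01' the DFA goes A → A → B and rejects (B ∉ Accept), but the regex matches it → eliminate
  (B) (0|1)*00: on '00' the DFA goes A → A → A and rejects (A ∉ Accept), but the regex matches it → eliminate
  (C) (0|1)*11(0|1)*: agrees with the DFA on every string of length ≤ 6
  (D) (0|1)*1: on '1' the DFA goes A → B and rejects (B ∉ Accept), but the regex matches it → eliminate
Only (C) is consistent with the DFA.
(C) (0|1)*11(0|1)*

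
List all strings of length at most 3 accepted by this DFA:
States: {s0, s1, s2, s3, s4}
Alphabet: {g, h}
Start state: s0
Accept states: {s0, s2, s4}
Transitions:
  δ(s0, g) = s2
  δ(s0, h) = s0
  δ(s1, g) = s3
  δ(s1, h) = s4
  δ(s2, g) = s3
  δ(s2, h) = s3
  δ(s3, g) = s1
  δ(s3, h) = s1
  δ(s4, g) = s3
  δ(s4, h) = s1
ε, g, h, hg, hh, hhg, hhh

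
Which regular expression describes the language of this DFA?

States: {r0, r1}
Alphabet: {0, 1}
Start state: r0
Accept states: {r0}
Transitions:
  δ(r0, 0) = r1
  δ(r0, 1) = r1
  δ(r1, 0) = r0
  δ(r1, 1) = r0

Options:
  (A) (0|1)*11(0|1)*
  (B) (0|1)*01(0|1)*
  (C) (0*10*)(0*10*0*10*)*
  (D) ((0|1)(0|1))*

Check each option against the DFA on short strings; one disagreement eliminates an option:
  (A) (0|1)*11(0|1)*: on ε the DFA stays in r0 and accepts (r0 ∈ Accept), but the regex does not match it → eliminate
  (B) (0|1)*01(0|1)*: on ε the DFA stays in r0 and accepts (r0 ∈ Accept), but the regex does not match it → eliminate
  (C) (0*10*)(0*10*0*10*)*: on ε the DFA stays in r0 and accepts (r0 ∈ Accept), but the regex does not match it → eliminate
  (D) ((0|1)(0|1))*: agrees with the DFA on every string of length ≤ 6
Only (D) is consistent with the DFA.
(D) ((0|1)(0|1))*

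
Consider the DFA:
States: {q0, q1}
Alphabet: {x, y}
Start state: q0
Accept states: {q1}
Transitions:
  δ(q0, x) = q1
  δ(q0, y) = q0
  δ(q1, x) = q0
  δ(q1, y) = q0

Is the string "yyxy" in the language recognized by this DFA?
Processing string "yyxy":
  q0 --y--> q0
  q0 --y--> q0
  q0 --x--> q1
  q1 --y--> q0
Final state: q0
Accept states: {q1}
No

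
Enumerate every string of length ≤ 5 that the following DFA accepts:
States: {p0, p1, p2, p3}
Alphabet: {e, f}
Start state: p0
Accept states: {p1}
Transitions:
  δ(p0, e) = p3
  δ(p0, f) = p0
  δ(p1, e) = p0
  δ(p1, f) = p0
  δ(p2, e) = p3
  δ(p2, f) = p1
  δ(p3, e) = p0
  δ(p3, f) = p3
None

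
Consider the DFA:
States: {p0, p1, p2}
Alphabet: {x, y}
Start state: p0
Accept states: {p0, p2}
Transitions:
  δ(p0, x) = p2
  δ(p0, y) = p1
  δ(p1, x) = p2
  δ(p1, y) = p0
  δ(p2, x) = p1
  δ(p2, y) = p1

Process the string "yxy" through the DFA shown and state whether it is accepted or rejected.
Processing string "yxy":
  p0 --y--> p1
  p1 --x--> p2
  p2 --y--> p1
Final state: p1
Accept states: {p0, p2}
No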